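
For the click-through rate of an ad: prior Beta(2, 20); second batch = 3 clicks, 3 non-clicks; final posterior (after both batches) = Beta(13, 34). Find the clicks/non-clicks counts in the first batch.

Because Beta–binomial updating is additive in the counts, the combined data contributed (α_post−α_prior, β_post−β_prior) successes and failures.
Total across both batches: 13−2=11 clicks, 34−20=14 non-clicks.
Subtract the second batch: 11−3=8 clicks and 14−3=11 non-clicks.

8 clicks and 11 non-clicks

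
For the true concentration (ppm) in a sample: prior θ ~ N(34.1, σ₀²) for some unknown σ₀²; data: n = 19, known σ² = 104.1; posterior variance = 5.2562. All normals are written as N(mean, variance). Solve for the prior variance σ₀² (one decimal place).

σ₀² = 129.3

Posterior precision equals prior precision plus data precision: 1/σ_n² = 1/σ₀² + n/σ².
So 1/σ₀² = 1/5.2562 − 19/104.1 = 0.190252 − 0.182517 = 0.007735.
Hence σ₀² = 1/0.007735 ≈ 129.3.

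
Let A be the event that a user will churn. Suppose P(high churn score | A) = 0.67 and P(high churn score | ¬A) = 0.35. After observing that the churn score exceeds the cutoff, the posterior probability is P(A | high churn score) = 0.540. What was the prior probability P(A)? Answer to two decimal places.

P(A) = 0.38

In odds form, posterior odds = prior odds × likelihood ratio, so prior odds = posterior odds ÷ LR.
Posterior odds = 0.540/(1−0.540) = 1.1739. LR = 0.67/0.35 = 1.9143.
Prior odds = 1.1739/1.9143 = 0.6132, so P(A) = 0.6132/(1+0.6132) ≈ 0.38.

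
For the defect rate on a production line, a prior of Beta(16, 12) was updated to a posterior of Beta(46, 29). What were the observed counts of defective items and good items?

Beta is conjugate to the binomial likelihood: posterior = Beta(a+s, b+f).
Match parameters: s=46−16=30, f=29−12=17.

30 defective items and 17 good items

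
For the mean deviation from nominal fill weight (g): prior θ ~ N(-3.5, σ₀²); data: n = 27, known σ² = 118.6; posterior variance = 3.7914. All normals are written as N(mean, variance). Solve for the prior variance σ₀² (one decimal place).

σ₀² = 27.7

For the Normal–Normal model with known σ², precisions add: τ_n = τ₀ + n/σ².
So 1/σ₀² = 1/3.7914 − 27/118.6 = 0.263755 − 0.227656 = 0.036099.
Hence σ₀² = 1/0.036099 ≈ 27.7.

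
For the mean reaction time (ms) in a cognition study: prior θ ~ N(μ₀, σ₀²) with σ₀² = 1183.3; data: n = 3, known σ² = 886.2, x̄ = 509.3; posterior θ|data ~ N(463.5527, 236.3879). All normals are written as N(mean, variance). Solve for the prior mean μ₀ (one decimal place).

With known observation variance, the Normal–Normal posterior has precision τ_n = τ₀ + n/σ² and mean μ_n = (τ₀μ₀ + (n/σ²)x̄)/τ_n.
Here τ₀ = 1/1183.3 = 0.000845 and τ_data = 3/886.2 = 0.003385, so τ_n = 0.004230.
Rearranging for μ₀: μ₀ = (μ_n·τ_n − τ_data·x̄)/τ₀ = (463.5527·0.004230 − 0.003385·509.3) / 0.000845 = 0.236847/0.000845 ≈ 280.3.

μ₀ = 280.3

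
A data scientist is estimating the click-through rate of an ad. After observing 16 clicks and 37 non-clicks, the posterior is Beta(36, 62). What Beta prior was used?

Beta(20, 25)

A Beta(a, b) prior with s successes and f failures in binomial data gives a Beta(a+s, b+f) posterior.
So a = 36 − 16 = 20 and b = 62 − 37 = 25.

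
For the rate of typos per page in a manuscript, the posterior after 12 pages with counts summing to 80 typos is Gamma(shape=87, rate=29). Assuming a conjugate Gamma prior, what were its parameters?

Gamma–Poisson conjugacy: posterior shape = α + Σxᵢ, posterior rate = β + n.
So α = 87 − 80 = 7 and β = 29 − 12 = 17.

Gamma(shape=7, rate=17)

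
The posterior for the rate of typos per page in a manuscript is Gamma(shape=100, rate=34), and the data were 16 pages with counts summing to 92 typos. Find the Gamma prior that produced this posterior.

Gamma–Poisson conjugacy: posterior shape = α + Σxᵢ, posterior rate = β + n.
So α = 100 − 92 = 8 and β = 34 − 16 = 18.

Gamma(shape=8, rate=18)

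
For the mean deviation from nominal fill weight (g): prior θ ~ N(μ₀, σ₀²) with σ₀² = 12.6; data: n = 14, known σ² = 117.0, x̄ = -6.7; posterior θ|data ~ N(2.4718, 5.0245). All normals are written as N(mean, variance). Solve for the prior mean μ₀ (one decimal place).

μ₀ = 16.3

With known observation variance, the Normal–Normal posterior has precision τ_n = τ₀ + n/σ² and mean μ_n = (τ₀μ₀ + (n/σ²)x̄)/τ_n.
Here τ₀ = 1/12.6 = 0.079365 and τ_data = 14/117.0 = 0.119658, so τ_n = 0.199023.
Rearranging for μ₀: μ₀ = (μ_n·τ_n − τ_data·x̄)/τ₀ = (2.4718·0.199023 − 0.119658·-6.7) / 0.079365 = 1.293654/0.079365 ≈ 16.3.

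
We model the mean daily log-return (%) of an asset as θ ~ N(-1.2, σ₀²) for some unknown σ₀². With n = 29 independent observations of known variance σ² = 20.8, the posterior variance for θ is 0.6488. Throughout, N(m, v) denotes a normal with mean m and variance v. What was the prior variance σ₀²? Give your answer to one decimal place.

σ₀² = 6.8

For the Normal–Normal model with known σ², precisions add: τ_n = τ₀ + n/σ².
So 1/σ₀² = 1/0.6488 − 29/20.8 = 1.541307 − 1.394231 = 0.147076.
Hence σ₀² = 1/0.147076 ≈ 6.8.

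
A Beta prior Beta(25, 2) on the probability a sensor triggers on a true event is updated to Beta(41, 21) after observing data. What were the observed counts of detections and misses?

A Beta(a, b) prior with s successes and f failures in binomial data gives a Beta(a+s, b+f) posterior.
Match parameters: s=41−25=16, f=21−2=19.

16 detections and 19 misses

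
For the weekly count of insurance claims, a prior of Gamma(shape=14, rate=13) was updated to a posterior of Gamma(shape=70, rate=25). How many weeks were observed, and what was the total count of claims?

A Gamma(α, β) prior (rate parametrization) on a Poisson rate with n observations summing to S gives posterior Gamma(α+S, β+n).
Matching: Σxᵢ = 70 − 14 = 56 and n = 25 − 13 = 12.

n = 12 weeks with total 56 claims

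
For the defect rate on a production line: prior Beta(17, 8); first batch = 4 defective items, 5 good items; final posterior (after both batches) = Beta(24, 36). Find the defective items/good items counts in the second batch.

3 defective items and 23 good items

Because Beta–binomial updating is additive in the counts, the combined data contributed (α_post−α_prior, β_post−β_prior) successes and failures.
Total across both batches: 24−17=7 defective items, 36−8=28 good items.
Subtract the first batch: 7−4=3 defective items and 28−5=23 good items.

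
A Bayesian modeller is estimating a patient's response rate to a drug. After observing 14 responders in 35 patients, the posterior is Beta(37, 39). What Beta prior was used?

Beta(23, 18)

Beta is conjugate to the binomial likelihood: posterior = Beta(a+s, b+f).
So a = 37 − 14 = 23 and b = 39 − 21 = 18.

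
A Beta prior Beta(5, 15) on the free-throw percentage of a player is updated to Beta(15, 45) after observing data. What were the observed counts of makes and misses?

Beta is conjugate to the binomial likelihood: posterior = Beta(α+s, β+f).
So s = 15 − 5 = 10 and f = 45 − 15 = 30.

10 makes and 30 misses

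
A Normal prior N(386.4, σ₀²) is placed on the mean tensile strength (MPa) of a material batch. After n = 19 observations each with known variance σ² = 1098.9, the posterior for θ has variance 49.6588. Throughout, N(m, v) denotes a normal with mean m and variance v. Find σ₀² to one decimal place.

For the Normal–Normal model with known σ², precisions add: τ_n = τ₀ + n/σ².
So 1/σ₀² = 1/49.6588 − 19/1098.9 = 0.020137 − 0.017290 = 0.002847.
Hence σ₀² = 1/0.002847 ≈ 351.2.

σ₀² = 351.2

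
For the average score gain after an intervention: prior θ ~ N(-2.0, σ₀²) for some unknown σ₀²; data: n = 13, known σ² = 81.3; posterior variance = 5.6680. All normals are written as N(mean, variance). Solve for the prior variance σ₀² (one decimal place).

σ₀² = 60.5

Posterior precision equals prior precision plus data precision: 1/σ_n² = 1/σ₀² + n/σ².
So 1/σ₀² = 1/5.6680 − 13/81.3 = 0.176429 − 0.159902 = 0.016527.
Hence σ₀² = 1/0.016527 ≈ 60.5.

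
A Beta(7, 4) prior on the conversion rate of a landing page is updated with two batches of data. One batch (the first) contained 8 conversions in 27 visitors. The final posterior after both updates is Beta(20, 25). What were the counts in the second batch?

5 conversions and 2 bounces

Because Beta–binomial updating is additive in the counts, the combined data contributed (α_post−α_prior, β_post−β_prior) successes and failures.
Total across both batches: 20−7=13 conversions, 25−4=21 bounces.
Subtract the first batch: 13−8=5 conversions and 21−19=2 bounces.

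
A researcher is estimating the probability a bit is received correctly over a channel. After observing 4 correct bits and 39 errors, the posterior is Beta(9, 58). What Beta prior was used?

Under Beta–binomial conjugacy the posterior parameters are (a+s, b+f).
So a = 9 − 4 = 5 and b = 58 − 39 = 19.

Beta(5, 19)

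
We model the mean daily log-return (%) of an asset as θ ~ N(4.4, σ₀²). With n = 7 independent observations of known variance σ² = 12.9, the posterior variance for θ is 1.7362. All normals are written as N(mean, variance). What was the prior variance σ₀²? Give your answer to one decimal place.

σ₀² = 30.0

For the Normal–Normal model with known σ², precisions add: τ_n = τ₀ + n/σ².
So 1/σ₀² = 1/1.7362 − 7/12.9 = 0.575971 − 0.542636 = 0.033335.
Hence σ₀² = 1/0.033335 ≈ 30.0.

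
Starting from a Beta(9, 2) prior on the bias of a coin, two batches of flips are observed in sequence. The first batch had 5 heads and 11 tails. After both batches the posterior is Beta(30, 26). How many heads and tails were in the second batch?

16 heads and 13 tails

Because Beta–binomial updating is additive in the counts, the combined data contributed (α_post−α_prior, β_post−β_prior) successes and failures.
Total across both batches: 30−9=21 heads, 26−2=24 tails.
Subtract the first batch: 21−5=16 heads and 24−11=13 tails.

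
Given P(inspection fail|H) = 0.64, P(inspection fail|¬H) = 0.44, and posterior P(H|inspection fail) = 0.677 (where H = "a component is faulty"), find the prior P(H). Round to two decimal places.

Bayes' rule in odds form gives O(H|E) = O(H)·[P(E|H)/P(E|¬H)], hence O(H) = O(H|E)/LR.
Posterior odds = 0.677/(1−0.677) = 2.0960. LR = 0.64/0.44 = 1.4545.
Prior odds = 2.0960/1.4545 = 1.4410, so P(H) = 1.4410/(1+1.4410) ≈ 0.59.

P(H) = 0.59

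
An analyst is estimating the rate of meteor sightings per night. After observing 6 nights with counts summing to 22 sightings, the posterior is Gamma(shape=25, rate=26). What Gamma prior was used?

A Gamma(α, β) prior (rate parametrization) on a Poisson rate with n observations summing to S gives posterior Gamma(α+S, β+n).
So α = 25 − 22 = 3 and β = 26 − 6 = 20.

Gamma(shape=3, rate=20)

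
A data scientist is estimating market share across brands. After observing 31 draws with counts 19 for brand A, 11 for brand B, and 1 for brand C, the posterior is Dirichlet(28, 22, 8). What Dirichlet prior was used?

Dirichlet(9, 11, 7)

For a Dirichlet(α) prior with multinomial counts c, the posterior is Dirichlet(α + c) componentwise.
Subtract each count from the matching posterior parameter: 28−19=9, 22−11=11, 8−1=7.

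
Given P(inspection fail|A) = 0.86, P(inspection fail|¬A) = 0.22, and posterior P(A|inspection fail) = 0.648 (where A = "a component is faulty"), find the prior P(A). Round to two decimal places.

In odds form, posterior odds = prior odds × likelihood ratio, so prior odds = posterior odds ÷ LR.
Posterior odds = 0.648/(1−0.648) = 1.8409. LR = 0.86/0.22 = 3.9091.
Prior odds = 1.8409/3.9091 = 0.4709, so P(A) = 0.4709/(1+0.4709) ≈ 0.32.

P(A) = 0.32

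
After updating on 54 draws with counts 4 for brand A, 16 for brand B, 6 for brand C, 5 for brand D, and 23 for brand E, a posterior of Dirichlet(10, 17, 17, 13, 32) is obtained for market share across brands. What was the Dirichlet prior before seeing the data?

For a Dirichlet(α) prior with multinomial counts c, the posterior is Dirichlet(α + c) componentwise.
Subtract each count from the matching posterior parameter: 10−4=6, 17−16=1, 17−6=11, 13−5=8, 32−23=9.

Dirichlet(6, 1, 11, 8, 9)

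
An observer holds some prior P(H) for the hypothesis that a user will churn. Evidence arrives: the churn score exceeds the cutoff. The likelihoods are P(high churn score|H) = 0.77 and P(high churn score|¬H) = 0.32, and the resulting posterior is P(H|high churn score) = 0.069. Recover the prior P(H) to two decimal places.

P(H) = 0.03

In odds form, posterior odds = prior odds × likelihood ratio, so prior odds = posterior odds ÷ LR.
Posterior odds = 0.069/(1−0.069) = 0.0741. LR = 0.77/0.32 = 2.4062.
Prior odds = 0.0741/2.4062 = 0.0308, so P(H) = 0.0308/(1+0.0308) ≈ 0.03.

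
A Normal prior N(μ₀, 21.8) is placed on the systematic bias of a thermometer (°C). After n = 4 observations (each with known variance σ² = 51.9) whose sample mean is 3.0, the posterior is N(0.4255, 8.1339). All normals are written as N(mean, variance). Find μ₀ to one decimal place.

μ₀ = -3.9

The posterior mean is a precision-weighted average: μ_n = (τ₀μ₀ + τ_data·x̄)/(τ₀+τ_data), with τ₀=1/σ₀² and τ_data=n/σ².
Here τ₀ = 1/21.8 = 0.045872 and τ_data = 4/51.9 = 0.077071, so τ_n = 0.122943.
Rearranging for μ₀: μ₀ = (μ_n·τ_n − τ_data·x̄)/τ₀ = (0.4255·0.122943 − 0.077071·3.0) / 0.045872 = -0.178901/0.045872 ≈ -3.9.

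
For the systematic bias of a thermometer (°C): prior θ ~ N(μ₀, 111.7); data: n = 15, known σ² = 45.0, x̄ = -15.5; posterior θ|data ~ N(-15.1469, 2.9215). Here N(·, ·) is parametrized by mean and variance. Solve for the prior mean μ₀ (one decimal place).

The posterior mean is a precision-weighted average: μ_n = (τ₀μ₀ + τ_data·x̄)/(τ₀+τ_data), with τ₀=1/σ₀² and τ_data=n/σ².
Here τ₀ = 1/111.7 = 0.008953 and τ_data = 15/45.0 = 0.333333, so τ_n = 0.342286.
Rearranging for μ₀: μ₀ = (μ_n·τ_n − τ_data·x̄)/τ₀ = (-15.1469·0.342286 − 0.333333·-15.5) / 0.008953 = -0.017910/0.008953 ≈ -2.0.

μ₀ = -2.0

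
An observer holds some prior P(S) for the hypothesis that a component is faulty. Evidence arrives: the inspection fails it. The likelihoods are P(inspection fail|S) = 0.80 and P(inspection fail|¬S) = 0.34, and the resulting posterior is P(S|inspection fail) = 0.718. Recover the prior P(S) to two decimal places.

Bayes' rule in odds form gives O(S|E) = O(S)·[P(E|S)/P(E|¬S)], hence O(S) = O(S|E)/LR.
Posterior odds = 0.718/(1−0.718) = 2.5461. LR = 0.80/0.34 = 2.3529.
Prior odds = 2.5461/2.3529 = 1.0821, so P(S) = 1.0821/(1+1.0821) ≈ 0.52.

P(S) = 0.52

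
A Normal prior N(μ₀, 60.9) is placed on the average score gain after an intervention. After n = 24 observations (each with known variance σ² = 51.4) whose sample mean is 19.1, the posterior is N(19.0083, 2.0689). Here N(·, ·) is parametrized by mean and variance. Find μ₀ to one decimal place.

μ₀ = 16.4

With known observation variance, the Normal–Normal posterior has precision τ_n = τ₀ + n/σ² and mean μ_n = (τ₀μ₀ + (n/σ²)x̄)/τ_n.
Here τ₀ = 1/60.9 = 0.016420 and τ_data = 24/51.4 = 0.466926, so τ_n = 0.483346.
Rearranging for μ₀: μ₀ = (μ_n·τ_n − τ_data·x̄)/τ₀ = (19.0083·0.483346 − 0.466926·19.1) / 0.016420 = 0.269299/0.016420 ≈ 16.4.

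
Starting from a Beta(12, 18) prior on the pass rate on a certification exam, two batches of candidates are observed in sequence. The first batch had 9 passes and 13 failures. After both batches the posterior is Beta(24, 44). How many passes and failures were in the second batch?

3 passes and 13 failures

Because Beta–binomial updating is additive in the counts, the combined data contributed (α_post−α_prior, β_post−β_prior) successes and failures.
Total across both batches: 24−12=12 passes, 44−18=26 failures.
Subtract the first batch: 12−9=3 passes and 26−13=13 failures.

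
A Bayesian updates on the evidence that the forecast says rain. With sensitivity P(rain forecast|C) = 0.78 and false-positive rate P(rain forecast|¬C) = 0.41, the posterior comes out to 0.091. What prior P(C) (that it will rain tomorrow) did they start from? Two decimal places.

P(C) = 0.05

Bayes' rule in odds form gives O(C|E) = O(C)·[P(E|C)/P(E|¬C)], hence O(C) = O(C|E)/LR.
Posterior odds = 0.091/(1−0.091) = 0.1001. LR = 0.78/0.41 = 1.9024.
Prior odds = 0.1001/1.9024 = 0.0526, so P(C) = 0.0526/(1+0.0526) ≈ 0.05.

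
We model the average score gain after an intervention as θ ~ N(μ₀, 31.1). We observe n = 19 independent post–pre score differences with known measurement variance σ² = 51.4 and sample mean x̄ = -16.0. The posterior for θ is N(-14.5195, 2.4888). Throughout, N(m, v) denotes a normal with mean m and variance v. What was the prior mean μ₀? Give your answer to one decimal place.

μ₀ = 2.5

The posterior mean is a precision-weighted average: μ_n = (τ₀μ₀ + τ_data·x̄)/(τ₀+τ_data), with τ₀=1/σ₀² and τ_data=n/σ².
Here τ₀ = 1/31.1 = 0.032154 and τ_data = 19/51.4 = 0.369650, so τ_n = 0.401804.
Rearranging for μ₀: μ₀ = (μ_n·τ_n − τ_data·x̄)/τ₀ = (-14.5195·0.401804 − 0.369650·-16.0) / 0.032154 = 0.080407/0.032154 ≈ 2.5.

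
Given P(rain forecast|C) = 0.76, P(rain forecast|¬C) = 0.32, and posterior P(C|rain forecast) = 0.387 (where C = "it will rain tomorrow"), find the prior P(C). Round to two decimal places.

Bayes' rule in odds form gives O(C|E) = O(C)·[P(E|C)/P(E|¬C)], hence O(C) = O(C|E)/LR.
Posterior odds = 0.387/(1−0.387) = 0.6313. LR = 0.76/0.32 = 2.3750.
Prior odds = 0.6313/2.3750 = 0.2658, so P(C) = 0.2658/(1+0.2658) ≈ 0.21.

P(C) = 0.21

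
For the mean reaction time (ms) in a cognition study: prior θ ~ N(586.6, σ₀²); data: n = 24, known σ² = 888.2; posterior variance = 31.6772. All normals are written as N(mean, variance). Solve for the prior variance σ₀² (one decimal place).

Posterior precision equals prior precision plus data precision: 1/σ_n² = 1/σ₀² + n/σ².
So 1/σ₀² = 1/31.6772 − 24/888.2 = 0.031568 − 0.027021 = 0.004547.
Hence σ₀² = 1/0.004547 ≈ 219.9.

σ₀² = 219.9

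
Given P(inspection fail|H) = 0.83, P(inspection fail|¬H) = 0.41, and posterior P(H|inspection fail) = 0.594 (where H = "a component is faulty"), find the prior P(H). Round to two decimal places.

In odds form, posterior odds = prior odds × likelihood ratio, so prior odds = posterior odds ÷ LR.
Posterior odds = 0.594/(1−0.594) = 1.4631. LR = 0.83/0.41 = 2.0244.
Prior odds = 1.4631/2.0244 = 0.7227, so P(H) = 0.7227/(1+0.7227) ≈ 0.42.

P(H) = 0.42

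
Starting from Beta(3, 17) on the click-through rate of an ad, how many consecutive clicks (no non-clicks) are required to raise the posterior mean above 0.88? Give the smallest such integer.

k = 122

After k clicks and 0 non-clicks the posterior is Beta(3+k, 17), with mean (3+k)/(3+17+k).
Set (3+k)/(20+k) > 0.88 and solve: k > (0.88·20 − 3)/(1 − 0.88) = 121.667.
The smallest integer exceeding 121.667 is 122, and checking k=122: (125)/(142) = 0.8803 > 0.88.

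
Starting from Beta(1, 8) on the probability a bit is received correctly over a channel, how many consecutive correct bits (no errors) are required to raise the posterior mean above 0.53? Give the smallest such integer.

k = 9

After k correct bits and 0 errors the posterior is Beta(1+k, 8), with mean (1+k)/(1+8+k).
Set (1+k)/(9+k) > 0.53 and solve: k > (0.53·9 − 1)/(1 − 0.53) = 8.021.
The smallest integer exceeding 8.021 is 9, and checking k=9: (10)/(18) = 0.5556 > 0.53.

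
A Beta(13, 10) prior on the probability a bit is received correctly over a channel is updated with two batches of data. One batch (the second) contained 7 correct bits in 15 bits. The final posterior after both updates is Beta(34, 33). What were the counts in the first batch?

14 correct bits and 15 errors

Sequential conjugate updates are equivalent to a single update on the pooled data, so total successes = posterior α − prior α and total failures = posterior β − prior β.
Total across both batches: 34−13=21 correct bits, 33−10=23 errors.
Subtract the second batch: 21−7=14 correct bits and 23−8=15 errors.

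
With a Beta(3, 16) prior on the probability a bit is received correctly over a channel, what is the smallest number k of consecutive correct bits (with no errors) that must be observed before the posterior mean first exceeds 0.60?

After k correct bits and 0 errors the posterior is Beta(3+k, 16), with mean (3+k)/(3+16+k).
Set (3+k)/(19+k) > 0.60 and solve: k > (0.60·19 − 3)/(1 − 0.60) = 21.000.
The smallest integer exceeding 21.000 is 22, and checking k=22: (25)/(41) = 0.6098 > 0.60.

k = 22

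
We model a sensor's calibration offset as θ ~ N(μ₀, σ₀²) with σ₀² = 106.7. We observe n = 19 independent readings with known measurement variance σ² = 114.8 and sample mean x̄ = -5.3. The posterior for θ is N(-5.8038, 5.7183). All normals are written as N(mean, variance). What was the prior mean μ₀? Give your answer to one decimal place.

μ₀ = -14.7

With known observation variance, the Normal–Normal posterior has precision τ_n = τ₀ + n/σ² and mean μ_n = (τ₀μ₀ + (n/σ²)x̄)/τ_n.
Here τ₀ = 1/106.7 = 0.009372 and τ_data = 19/114.8 = 0.165505, so τ_n = 0.174877.
Rearranging for μ₀: μ₀ = (μ_n·τ_n − τ_data·x̄)/τ₀ = (-5.8038·0.174877 − 0.165505·-5.3) / 0.009372 = -0.137775/0.009372 ≈ -14.7.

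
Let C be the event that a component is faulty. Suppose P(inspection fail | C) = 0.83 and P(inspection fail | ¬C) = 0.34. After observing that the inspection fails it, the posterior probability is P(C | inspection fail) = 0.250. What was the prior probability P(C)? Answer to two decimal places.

Bayes' rule in odds form gives O(C|E) = O(C)·[P(E|C)/P(E|¬C)], hence O(C) = O(C|E)/LR.
Posterior odds = 0.250/(1−0.250) = 0.3333. LR = 0.83/0.34 = 2.4412.
Prior odds = 0.3333/2.4412 = 0.1365, so P(C) = 0.1365/(1+0.1365) ≈ 0.12.

P(C) = 0.12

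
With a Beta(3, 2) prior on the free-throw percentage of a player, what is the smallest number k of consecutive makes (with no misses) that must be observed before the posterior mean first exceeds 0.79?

k = 5

After k makes and 0 misses the posterior is Beta(3+k, 2), with mean (3+k)/(3+2+k).
Set (3+k)/(5+k) > 0.79 and solve: k > (0.79·5 − 3)/(1 − 0.79) = 4.524.
The smallest integer exceeding 4.524 is 5.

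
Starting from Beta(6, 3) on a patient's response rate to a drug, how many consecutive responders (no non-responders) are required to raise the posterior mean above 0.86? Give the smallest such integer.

After k responders and 0 non-responders the posterior is Beta(6+k, 3), with mean (6+k)/(6+3+k).
Set (6+k)/(9+k) > 0.86 and solve: k > (0.86·9 − 6)/(1 − 0.86) = 12.429.
The smallest integer exceeding 12.429 is 13.

k = 13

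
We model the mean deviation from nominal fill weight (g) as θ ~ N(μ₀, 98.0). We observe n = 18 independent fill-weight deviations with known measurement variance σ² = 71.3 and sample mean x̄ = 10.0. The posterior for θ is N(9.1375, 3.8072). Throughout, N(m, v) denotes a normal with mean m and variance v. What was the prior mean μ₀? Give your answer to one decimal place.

The posterior mean is a precision-weighted average: μ_n = (τ₀μ₀ + τ_data·x̄)/(τ₀+τ_data), with τ₀=1/σ₀² and τ_data=n/σ².
Here τ₀ = 1/98.0 = 0.010204 and τ_data = 18/71.3 = 0.252454, so τ_n = 0.262658.
Rearranging for μ₀: μ₀ = (μ_n·τ_n − τ_data·x̄)/τ₀ = (9.1375·0.262658 − 0.252454·10.0) / 0.010204 = -0.124503/0.010204 ≈ -12.2.

μ₀ = -12.2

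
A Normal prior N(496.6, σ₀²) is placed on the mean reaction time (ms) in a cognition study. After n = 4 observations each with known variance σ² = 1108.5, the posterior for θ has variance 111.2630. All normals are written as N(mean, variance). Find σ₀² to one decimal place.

σ₀² = 185.9

For the Normal–Normal model with known σ², precisions add: τ_n = τ₀ + n/σ².
So 1/σ₀² = 1/111.2630 − 4/1108.5 = 0.008988 − 0.003608 = 0.005380.
Hence σ₀² = 1/0.005380 ≈ 185.9.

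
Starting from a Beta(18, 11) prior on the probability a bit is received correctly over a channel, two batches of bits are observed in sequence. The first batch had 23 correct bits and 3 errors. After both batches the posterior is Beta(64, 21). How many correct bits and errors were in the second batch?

23 correct bits and 7 errors

Because Beta–binomial updating is additive in the counts, the combined data contributed (α_post−α_prior, β_post−β_prior) successes and failures.
Total across both batches: 64−18=46 correct bits, 21−11=10 errors.
Subtract the first batch: 46−23=23 correct bits and 10−3=7 errors.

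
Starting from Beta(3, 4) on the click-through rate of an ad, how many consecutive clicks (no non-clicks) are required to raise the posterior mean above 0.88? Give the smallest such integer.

After k clicks and 0 non-clicks the posterior is Beta(3+k, 4), with mean (3+k)/(3+4+k).
Set (3+k)/(7+k) > 0.88 and solve: k > (0.88·7 − 3)/(1 − 0.88) = 26.333.
The smallest integer exceeding 26.333 is 27, and checking k=27: (30)/(34) = 0.8824 > 0.88.

k = 27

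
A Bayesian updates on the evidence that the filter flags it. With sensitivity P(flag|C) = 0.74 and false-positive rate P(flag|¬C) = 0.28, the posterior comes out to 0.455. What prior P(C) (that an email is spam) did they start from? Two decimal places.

P(C) = 0.24

Bayes' rule in odds form gives O(C|E) = O(C)·[P(E|C)/P(E|¬C)], hence O(C) = O(C|E)/LR.
Posterior odds = 0.455/(1−0.455) = 0.8349. LR = 0.74/0.28 = 2.6429.
Prior odds = 0.8349/2.6429 = 0.3159, so P(C) = 0.3159/(1+0.3159) ≈ 0.24.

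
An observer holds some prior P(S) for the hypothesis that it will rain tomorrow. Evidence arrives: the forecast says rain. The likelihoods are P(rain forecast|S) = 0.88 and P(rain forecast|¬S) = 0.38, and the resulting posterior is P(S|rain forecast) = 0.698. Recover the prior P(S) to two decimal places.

Bayes' rule in odds form gives O(S|E) = O(S)·[P(E|S)/P(E|¬S)], hence O(S) = O(S|E)/LR.
Posterior odds = 0.698/(1−0.698) = 2.3113. LR = 0.88/0.38 = 2.3158.
Prior odds = 2.3113/2.3158 = 0.9981, so P(S) = 0.9981/(1+0.9981) ≈ 0.50.

P(S) = 0.50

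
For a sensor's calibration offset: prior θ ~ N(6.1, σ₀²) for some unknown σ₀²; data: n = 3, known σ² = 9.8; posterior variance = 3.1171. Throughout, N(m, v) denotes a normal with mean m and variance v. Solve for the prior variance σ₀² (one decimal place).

For the Normal–Normal model with known σ², precisions add: τ_n = τ₀ + n/σ².
So 1/σ₀² = 1/3.1171 − 3/9.8 = 0.320811 − 0.306122 = 0.014689.
Hence σ₀² = 1/0.014689 ≈ 68.1.

σ₀² = 68.1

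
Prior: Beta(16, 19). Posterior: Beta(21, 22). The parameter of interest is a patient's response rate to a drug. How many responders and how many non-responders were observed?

A Beta(α, β) prior with s successes and f failures in binomial data gives a Beta(α+s, β+f) posterior.
So s = 21 − 16 = 5 and f = 22 − 19 = 3.

5 responders and 3 non-responders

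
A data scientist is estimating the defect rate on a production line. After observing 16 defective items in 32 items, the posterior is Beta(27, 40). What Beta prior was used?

Under Beta–binomial conjugacy the posterior parameters are (α+s, β+f).
Subtract the data counts: 27−16=11, 40−16=24.

Beta(11, 24)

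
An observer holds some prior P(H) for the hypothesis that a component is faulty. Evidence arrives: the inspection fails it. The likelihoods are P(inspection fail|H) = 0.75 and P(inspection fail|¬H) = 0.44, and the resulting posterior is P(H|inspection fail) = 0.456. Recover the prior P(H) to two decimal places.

P(H) = 0.33

Bayes' rule in odds form gives O(H|E) = O(H)·[P(E|H)/P(E|¬H)], hence O(H) = O(H|E)/LR.
Posterior odds = 0.456/(1−0.456) = 0.8382. LR = 0.75/0.44 = 1.7045.
Prior odds = 0.8382/1.7045 = 0.4918, so P(H) = 0.4918/(1+0.4918) ≈ 0.33.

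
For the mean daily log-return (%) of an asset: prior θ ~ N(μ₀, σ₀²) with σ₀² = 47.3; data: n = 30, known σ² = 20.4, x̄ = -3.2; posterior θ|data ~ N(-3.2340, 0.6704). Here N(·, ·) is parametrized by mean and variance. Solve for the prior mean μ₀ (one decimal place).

With known observation variance, the Normal–Normal posterior has precision τ_n = τ₀ + n/σ² and mean μ_n = (τ₀μ₀ + (n/σ²)x̄)/τ_n.
Here τ₀ = 1/47.3 = 0.021142 and τ_data = 30/20.4 = 1.470588, so τ_n = 1.491730.
Rearranging for μ₀: μ₀ = (μ_n·τ_n − τ_data·x̄)/τ₀ = (-3.2340·1.491730 − 1.470588·-3.2) / 0.021142 = -0.118373/0.021142 ≈ -5.6.

μ₀ = -5.6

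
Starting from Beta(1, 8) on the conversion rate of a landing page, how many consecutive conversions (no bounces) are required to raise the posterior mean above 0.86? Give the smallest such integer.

After k conversions and 0 bounces the posterior is Beta(1+k, 8), with mean (1+k)/(1+8+k).
Set (1+k)/(9+k) > 0.86 and solve: k > (0.86·9 − 1)/(1 − 0.86) = 48.143.
The smallest integer exceeding 48.143 is 49.

k = 49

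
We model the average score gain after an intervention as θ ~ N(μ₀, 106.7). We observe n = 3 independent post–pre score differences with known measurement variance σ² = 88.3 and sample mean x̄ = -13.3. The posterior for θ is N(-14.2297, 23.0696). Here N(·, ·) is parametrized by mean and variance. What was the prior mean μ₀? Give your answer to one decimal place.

The posterior mean is a precision-weighted average: μ_n = (τ₀μ₀ + τ_data·x̄)/(τ₀+τ_data), with τ₀=1/σ₀² and τ_data=n/σ².
Here τ₀ = 1/106.7 = 0.009372 and τ_data = 3/88.3 = 0.033975, so τ_n = 0.043347.
Rearranging for μ₀: μ₀ = (μ_n·τ_n − τ_data·x̄)/τ₀ = (-14.2297·0.043347 − 0.033975·-13.3) / 0.009372 = -0.164947/0.009372 ≈ -17.6.

μ₀ = -17.6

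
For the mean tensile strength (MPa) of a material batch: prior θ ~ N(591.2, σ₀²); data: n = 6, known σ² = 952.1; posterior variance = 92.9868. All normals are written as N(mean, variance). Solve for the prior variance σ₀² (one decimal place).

Posterior precision equals prior precision plus data precision: 1/σ_n² = 1/σ₀² + n/σ².
So 1/σ₀² = 1/92.9868 − 6/952.1 = 0.010754 − 0.006302 = 0.004452.
Hence σ₀² = 1/0.004452 ≈ 224.6.

σ₀² = 224.6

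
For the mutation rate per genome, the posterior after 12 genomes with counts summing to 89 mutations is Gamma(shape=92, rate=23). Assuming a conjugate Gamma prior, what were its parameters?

Gamma–Poisson conjugacy: posterior shape = α + Σxᵢ, posterior rate = β + n.
So α = 92 − 89 = 3 and β = 23 − 12 = 11.

Gamma(shape=3, rate=11)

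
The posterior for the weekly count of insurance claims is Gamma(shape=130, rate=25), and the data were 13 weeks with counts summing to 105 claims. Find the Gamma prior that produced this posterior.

Gamma–Poisson conjugacy: posterior shape = α + Σxᵢ, posterior rate = β + n.
So α = 130 − 105 = 25 and β = 25 − 13 = 12.

Gamma(shape=25, rate=12)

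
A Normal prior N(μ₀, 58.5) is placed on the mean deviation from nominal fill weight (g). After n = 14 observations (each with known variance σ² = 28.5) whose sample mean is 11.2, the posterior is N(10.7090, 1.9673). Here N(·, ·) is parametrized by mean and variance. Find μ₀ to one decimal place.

μ₀ = -3.4

With known observation variance, the Normal–Normal posterior has precision τ_n = τ₀ + n/σ² and mean μ_n = (τ₀μ₀ + (n/σ²)x̄)/τ_n.
Here τ₀ = 1/58.5 = 0.017094 and τ_data = 14/28.5 = 0.491228, so τ_n = 0.508322.
Rearranging for μ₀: μ₀ = (μ_n·τ_n − τ_data·x̄)/τ₀ = (10.7090·0.508322 − 0.491228·11.2) / 0.017094 = -0.058133/0.017094 ≈ -3.4.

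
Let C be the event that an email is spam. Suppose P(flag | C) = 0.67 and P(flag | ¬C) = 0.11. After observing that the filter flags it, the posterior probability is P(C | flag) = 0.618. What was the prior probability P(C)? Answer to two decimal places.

P(C) = 0.21

In odds form, posterior odds = prior odds × likelihood ratio, so prior odds = posterior odds ÷ LR.
Posterior odds = 0.618/(1−0.618) = 1.6178. LR = 0.67/0.11 = 6.0909.
Prior odds = 1.6178/6.0909 = 0.2656, so P(C) = 0.2656/(1+0.2656) ≈ 0.21.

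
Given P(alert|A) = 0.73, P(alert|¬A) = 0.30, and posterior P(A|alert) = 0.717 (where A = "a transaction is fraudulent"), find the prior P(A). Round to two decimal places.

Bayes' rule in odds form gives O(A|E) = O(A)·[P(E|A)/P(E|¬A)], hence O(A) = O(A|E)/LR.
Posterior odds = 0.717/(1−0.717) = 2.5336. LR = 0.73/0.30 = 2.4333.
Prior odds = 2.5336/2.4333 = 1.0412, so P(A) = 1.0412/(1+1.0412) ≈ 0.51.

P(A) = 0.51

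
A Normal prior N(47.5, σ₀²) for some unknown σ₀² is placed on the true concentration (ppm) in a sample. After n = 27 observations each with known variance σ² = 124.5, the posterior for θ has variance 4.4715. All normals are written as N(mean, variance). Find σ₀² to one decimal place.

σ₀² = 147.7

For the Normal–Normal model with known σ², precisions add: τ_n = τ₀ + n/σ².
So 1/σ₀² = 1/4.4715 − 27/124.5 = 0.223639 − 0.216867 = 0.006772.
Hence σ₀² = 1/0.006772 ≈ 147.7.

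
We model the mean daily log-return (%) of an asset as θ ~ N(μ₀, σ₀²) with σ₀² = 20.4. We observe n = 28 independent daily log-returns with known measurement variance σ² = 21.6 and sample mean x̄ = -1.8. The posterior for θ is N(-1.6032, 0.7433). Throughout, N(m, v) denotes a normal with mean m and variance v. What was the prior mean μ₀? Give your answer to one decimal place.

μ₀ = 3.6

The posterior mean is a precision-weighted average: μ_n = (τ₀μ₀ + τ_data·x̄)/(τ₀+τ_data), with τ₀=1/σ₀² and τ_data=n/σ².
Here τ₀ = 1/20.4 = 0.049020 and τ_data = 28/21.6 = 1.296296, so τ_n = 1.345316.
Rearranging for μ₀: μ₀ = (μ_n·τ_n − τ_data·x̄)/τ₀ = (-1.6032·1.345316 − 1.296296·-1.8) / 0.049020 = 0.176522/0.049020 ≈ 3.6.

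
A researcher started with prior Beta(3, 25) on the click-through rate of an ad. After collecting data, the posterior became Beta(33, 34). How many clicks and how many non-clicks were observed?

Beta is conjugate to the binomial likelihood: posterior = Beta(a+s, b+f).
Match parameters: s=33−3=30, f=34−25=9.

30 clicks and 9 non-clicks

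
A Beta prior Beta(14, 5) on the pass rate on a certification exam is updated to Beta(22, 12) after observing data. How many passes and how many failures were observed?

Under Beta–binomial conjugacy the posterior parameters are (a+s, b+f).
Match parameters: s=22−14=8, f=12−5=7.

8 passes and 7 failures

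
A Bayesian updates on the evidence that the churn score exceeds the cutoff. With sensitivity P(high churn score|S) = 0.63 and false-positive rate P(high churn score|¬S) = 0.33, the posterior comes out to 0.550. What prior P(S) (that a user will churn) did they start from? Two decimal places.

Bayes' rule in odds form gives O(S|E) = O(S)·[P(E|S)/P(E|¬S)], hence O(S) = O(S|E)/LR.
Posterior odds = 0.550/(1−0.550) = 1.2222. LR = 0.63/0.33 = 1.9091.
Prior odds = 1.2222/1.9091 = 0.6402, so P(S) = 0.6402/(1+0.6402) ≈ 0.39.

P(S) = 0.39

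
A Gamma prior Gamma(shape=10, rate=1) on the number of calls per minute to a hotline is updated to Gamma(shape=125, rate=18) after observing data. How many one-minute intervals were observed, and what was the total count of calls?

Gamma–Poisson conjugacy: posterior shape = α + Σxᵢ, posterior rate = β + n.
Matching: Σxᵢ = 125 − 10 = 115 and n = 18 − 1 = 17.

n = 17 one-minute intervals with total 115 calls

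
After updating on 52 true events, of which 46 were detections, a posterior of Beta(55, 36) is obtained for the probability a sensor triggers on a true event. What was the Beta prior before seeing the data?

Beta(9, 30)

A Beta(a, b) prior with s successes and f failures in binomial data gives a Beta(a+s, b+f) posterior.
Subtract the data counts: 55−46=9, 36−6=30.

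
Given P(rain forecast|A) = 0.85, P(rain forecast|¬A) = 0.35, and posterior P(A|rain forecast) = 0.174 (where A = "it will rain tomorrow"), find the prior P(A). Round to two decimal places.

In odds form, posterior odds = prior odds × likelihood ratio, so prior odds = posterior odds ÷ LR.
Posterior odds = 0.174/(1−0.174) = 0.2107. LR = 0.85/0.35 = 2.4286.
Prior odds = 0.2107/2.4286 = 0.0868, so P(A) = 0.0868/(1+0.0868) ≈ 0.08.

P(A) = 0.08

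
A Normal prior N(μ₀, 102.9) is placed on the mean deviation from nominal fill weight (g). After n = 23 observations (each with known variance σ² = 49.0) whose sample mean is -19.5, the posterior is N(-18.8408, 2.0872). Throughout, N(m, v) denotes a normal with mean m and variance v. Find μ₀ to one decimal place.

μ₀ = 13.0

The posterior mean is a precision-weighted average: μ_n = (τ₀μ₀ + τ_data·x̄)/(τ₀+τ_data), with τ₀=1/σ₀² and τ_data=n/σ².
Here τ₀ = 1/102.9 = 0.009718 and τ_data = 23/49.0 = 0.469388, so τ_n = 0.479106.
Rearranging for μ₀: μ₀ = (μ_n·τ_n − τ_data·x̄)/τ₀ = (-18.8408·0.479106 − 0.469388·-19.5) / 0.009718 = 0.126326/0.009718 ≈ 13.0.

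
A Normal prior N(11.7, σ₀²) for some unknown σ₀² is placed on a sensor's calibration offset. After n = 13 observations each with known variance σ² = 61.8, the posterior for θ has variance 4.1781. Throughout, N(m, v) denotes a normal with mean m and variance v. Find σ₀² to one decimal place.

For the Normal–Normal model with known σ², precisions add: τ_n = τ₀ + n/σ².
So 1/σ₀² = 1/4.1781 − 13/61.8 = 0.239343 − 0.210356 = 0.028987.
Hence σ₀² = 1/0.028987 ≈ 34.5.

σ₀² = 34.5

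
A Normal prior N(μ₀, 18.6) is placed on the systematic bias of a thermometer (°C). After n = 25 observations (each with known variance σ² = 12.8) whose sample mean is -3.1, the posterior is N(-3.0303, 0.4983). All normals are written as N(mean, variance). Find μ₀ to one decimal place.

μ₀ = -0.5

The posterior mean is a precision-weighted average: μ_n = (τ₀μ₀ + τ_data·x̄)/(τ₀+τ_data), with τ₀=1/σ₀² and τ_data=n/σ².
Here τ₀ = 1/18.6 = 0.053763 and τ_data = 25/12.8 = 1.953125, so τ_n = 2.006888.
Rearranging for μ₀: μ₀ = (μ_n·τ_n − τ_data·x̄)/τ₀ = (-3.0303·2.006888 − 1.953125·-3.1) / 0.053763 = -0.026785/0.053763 ≈ -0.5.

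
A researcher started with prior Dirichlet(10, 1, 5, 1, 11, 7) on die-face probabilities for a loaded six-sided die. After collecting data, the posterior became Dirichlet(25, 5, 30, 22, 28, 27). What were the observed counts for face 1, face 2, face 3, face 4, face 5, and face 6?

counts (15, 4, 25, 21, 17, 20)

For a Dirichlet(α) prior with multinomial counts c, the posterior is Dirichlet(α + c) componentwise.
Counts are posterior − prior componentwise: 25−10=15, 5−1=4, 30−5=25, 22−1=21, 28−11=17, 27−7=20.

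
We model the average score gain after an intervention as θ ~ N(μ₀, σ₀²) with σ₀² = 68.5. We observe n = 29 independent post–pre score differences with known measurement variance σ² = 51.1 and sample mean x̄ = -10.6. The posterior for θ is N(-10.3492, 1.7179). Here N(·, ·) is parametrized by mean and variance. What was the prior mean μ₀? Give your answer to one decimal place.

μ₀ = -0.6

With known observation variance, the Normal–Normal posterior has precision τ_n = τ₀ + n/σ² and mean μ_n = (τ₀μ₀ + (n/σ²)x̄)/τ_n.
Here τ₀ = 1/68.5 = 0.014599 and τ_data = 29/51.1 = 0.567515, so τ_n = 0.582114.
Rearranging for μ₀: μ₀ = (μ_n·τ_n − τ_data·x̄)/τ₀ = (-10.3492·0.582114 − 0.567515·-10.6) / 0.014599 = -0.008755/0.014599 ≈ -0.6.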